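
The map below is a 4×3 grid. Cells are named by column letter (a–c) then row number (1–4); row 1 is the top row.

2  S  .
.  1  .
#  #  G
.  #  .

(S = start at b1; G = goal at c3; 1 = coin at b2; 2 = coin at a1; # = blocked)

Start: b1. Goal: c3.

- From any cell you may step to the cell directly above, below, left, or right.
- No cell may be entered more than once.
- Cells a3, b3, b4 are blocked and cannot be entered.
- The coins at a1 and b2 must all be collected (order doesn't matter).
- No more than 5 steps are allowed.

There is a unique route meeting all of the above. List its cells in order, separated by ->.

b1 -> a1 -> a2 -> b2 -> c2 -> c3

The 5-move cap with required stops at a1, b2 leaves no slack for detours.
Route from b1: left 1 to a1, down 1 to a2, right 2 to c2, down 1 to c3 — 5 moves in all.
Check: all required cells visited; 5 ≤ 5 moves.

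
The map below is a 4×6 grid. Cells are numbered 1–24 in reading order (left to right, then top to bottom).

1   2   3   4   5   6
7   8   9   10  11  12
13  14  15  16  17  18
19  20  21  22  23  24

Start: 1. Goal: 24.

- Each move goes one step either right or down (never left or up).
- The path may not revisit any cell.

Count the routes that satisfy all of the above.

A right/down-only route from 1 to 24 makes exactly 3 down-moves and 5 right-moves in some order.
With no other constraints that would be C(8,3) = 56 routes.
That gives 56 routes.

56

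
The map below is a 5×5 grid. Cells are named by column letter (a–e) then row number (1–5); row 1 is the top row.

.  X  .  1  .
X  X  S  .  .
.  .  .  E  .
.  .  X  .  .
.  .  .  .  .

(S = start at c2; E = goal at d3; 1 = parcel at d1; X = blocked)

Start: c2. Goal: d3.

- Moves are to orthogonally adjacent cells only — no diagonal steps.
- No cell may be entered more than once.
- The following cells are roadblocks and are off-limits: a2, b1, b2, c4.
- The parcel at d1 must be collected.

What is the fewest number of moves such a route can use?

Any route passes through d1 somewhere between c2 and d3. Summing Manhattan distances along the two legs (c2 → d1 → d3) gives a lower bound of 2 + 2 = 4 moves.
A route of 4 moves achieves this: c2 → c1 → d1 → d2 → d3.
Since 4 matches the lower bound, it is optimal.

4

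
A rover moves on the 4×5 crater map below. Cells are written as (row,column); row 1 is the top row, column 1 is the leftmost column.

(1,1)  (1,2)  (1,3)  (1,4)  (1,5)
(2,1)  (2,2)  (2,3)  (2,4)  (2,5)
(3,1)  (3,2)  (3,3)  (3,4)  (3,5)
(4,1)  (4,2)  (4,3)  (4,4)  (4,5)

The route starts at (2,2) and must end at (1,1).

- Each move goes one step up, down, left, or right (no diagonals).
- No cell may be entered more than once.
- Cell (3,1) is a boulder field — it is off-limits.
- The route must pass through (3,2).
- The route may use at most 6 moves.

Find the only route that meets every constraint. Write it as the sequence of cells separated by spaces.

(2,2) (3,2) (3,3) (2,3) (1,3) (1,2) (1,1)

The budget equals the shortest possible length, so every move has to be on a shortest route through the required cells.
Route from (2,2): down 1 to (3,2), right 1 to (3,3), up 2 to (1,3), left 2 to (1,1) — 6 moves in all.
Check: all required cells visited; 6 ≤ 6 moves.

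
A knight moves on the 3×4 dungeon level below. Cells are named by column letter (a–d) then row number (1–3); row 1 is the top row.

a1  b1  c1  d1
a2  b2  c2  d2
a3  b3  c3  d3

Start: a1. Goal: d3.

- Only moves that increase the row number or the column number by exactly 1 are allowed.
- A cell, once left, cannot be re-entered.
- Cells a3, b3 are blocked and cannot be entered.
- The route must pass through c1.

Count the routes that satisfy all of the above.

3

A right/down-only route from a1 to d3 makes exactly 2 down-moves and 3 right-moves in some order.
With no other constraints that would be C(5,2) = 10 routes.
Split at c1 and multiply the segment counts (each segment already excludes blocked cells): a1→c1: 1; c1→d3: 3; product = 3.
That gives 3 routes.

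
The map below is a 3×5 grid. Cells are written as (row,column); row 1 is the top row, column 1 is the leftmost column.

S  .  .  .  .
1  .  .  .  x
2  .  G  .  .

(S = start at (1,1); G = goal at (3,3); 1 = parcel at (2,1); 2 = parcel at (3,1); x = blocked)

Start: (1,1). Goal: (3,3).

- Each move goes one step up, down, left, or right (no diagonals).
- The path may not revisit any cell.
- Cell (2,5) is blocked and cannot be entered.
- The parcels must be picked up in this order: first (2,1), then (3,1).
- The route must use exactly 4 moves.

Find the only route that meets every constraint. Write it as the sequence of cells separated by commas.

The waypoints must appear in the order (2,1), (3,1), with no cell reused.
Route from (1,1): 2× down (reaching (3,1)), 2× right (reaching (3,3)) — 4 moves in all.
Check: order respected (1 at step 1, 2 at step 2); 4 moves as required.

(1,1), (2,1), (3,1), (3,2), (3,3)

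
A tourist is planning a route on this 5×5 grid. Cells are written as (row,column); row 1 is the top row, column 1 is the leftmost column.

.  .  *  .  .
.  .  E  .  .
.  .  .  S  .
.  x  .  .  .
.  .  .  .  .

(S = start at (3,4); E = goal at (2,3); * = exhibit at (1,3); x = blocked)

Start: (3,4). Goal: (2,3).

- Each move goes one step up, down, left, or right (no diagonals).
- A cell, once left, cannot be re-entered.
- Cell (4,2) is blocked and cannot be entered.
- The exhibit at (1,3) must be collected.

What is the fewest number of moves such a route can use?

4

Any route passes through (1,3) somewhere between (3,4) and (2,3). Summing Manhattan distances along the two legs ((3,4) → (1,3) → (2,3)) gives a lower bound of 3 + 1 = 4 moves.
A route of 4 moves achieves this: (3,4) → (2,4) → (1,4) → (1,3) → (2,3).
Since 4 matches the lower bound, it is optimal.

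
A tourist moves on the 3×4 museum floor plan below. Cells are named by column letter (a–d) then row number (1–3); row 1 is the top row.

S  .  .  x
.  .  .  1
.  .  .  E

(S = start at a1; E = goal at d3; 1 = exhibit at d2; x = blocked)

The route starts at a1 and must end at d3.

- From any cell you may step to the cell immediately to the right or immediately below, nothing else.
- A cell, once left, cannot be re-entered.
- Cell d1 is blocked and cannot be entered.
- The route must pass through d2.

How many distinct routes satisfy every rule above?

A right/down-only route from a1 to d3 makes exactly 2 down-moves and 3 right-moves in some order.
With no other constraints that would be C(5,2) = 10 routes.
Split at d2 and multiply the segment counts (each segment already excludes blocked cells): a1→d2: 3; d2→d3: 1; product = 3.
That gives 3 routes.

3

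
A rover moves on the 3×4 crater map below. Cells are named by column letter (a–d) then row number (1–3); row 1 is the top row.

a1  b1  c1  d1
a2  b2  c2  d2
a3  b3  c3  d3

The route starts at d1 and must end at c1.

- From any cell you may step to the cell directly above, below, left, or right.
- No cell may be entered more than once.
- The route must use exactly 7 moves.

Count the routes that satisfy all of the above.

Need simple routes of exactly 7 moves from d1 to c1 (Manhattan distance 1, so 3 moves are spent on a detour and 3 undoing it).
Enumerating: d1 d2 d3 c3 c2 b2 b1 c1 | d1 d2 d3 c3 b3 b2 b1 c1 | d1 d2 d3 c3 b3 b2 c2 c1 | d1 d2 c2 c3 b3 b2 b1 c1 | d1 d2 c2 b2 a2 a1 b1 c1.
That gives 5 routes.

5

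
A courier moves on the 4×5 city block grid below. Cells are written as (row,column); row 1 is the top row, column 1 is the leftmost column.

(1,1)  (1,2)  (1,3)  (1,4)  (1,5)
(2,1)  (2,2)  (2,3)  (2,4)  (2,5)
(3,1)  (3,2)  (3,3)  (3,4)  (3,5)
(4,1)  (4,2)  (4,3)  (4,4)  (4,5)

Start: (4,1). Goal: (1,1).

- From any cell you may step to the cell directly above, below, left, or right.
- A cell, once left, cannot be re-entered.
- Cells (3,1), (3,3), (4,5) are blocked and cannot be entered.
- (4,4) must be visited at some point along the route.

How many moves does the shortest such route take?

9

Any route passes through (4,4) somewhere between (4,1) and (1,1). Summing Manhattan distances along the two legs ((4,1) → (4,4) → (1,1)) gives a lower bound of 3 + 6 = 9 moves.
A route of 9 moves achieves this: (4,1) → (4,2) → (4,3) → (4,4) → (3,4) → (2,4) → (1,4) → (1,3) → (1,2) → (1,1).
Since 9 matches the lower bound, it is optimal.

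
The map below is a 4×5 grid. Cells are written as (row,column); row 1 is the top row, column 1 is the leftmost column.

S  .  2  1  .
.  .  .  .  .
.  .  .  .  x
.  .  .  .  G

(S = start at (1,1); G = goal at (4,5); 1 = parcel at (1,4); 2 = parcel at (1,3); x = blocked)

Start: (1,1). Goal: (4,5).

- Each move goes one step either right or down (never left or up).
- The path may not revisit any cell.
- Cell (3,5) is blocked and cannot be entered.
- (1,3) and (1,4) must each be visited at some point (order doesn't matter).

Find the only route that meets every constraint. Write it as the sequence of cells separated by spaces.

Moves only go right or down, so the column and row indices never decrease.
Route from (1,1): 3× right (reaching (1,4)), 3× down (reaching (4,4)), right to (4,5) — 7 moves in all.
Check: all required cells visited.

(1,1) (1,2) (1,3) (1,4) (2,4) (3,4) (4,4) (4,5)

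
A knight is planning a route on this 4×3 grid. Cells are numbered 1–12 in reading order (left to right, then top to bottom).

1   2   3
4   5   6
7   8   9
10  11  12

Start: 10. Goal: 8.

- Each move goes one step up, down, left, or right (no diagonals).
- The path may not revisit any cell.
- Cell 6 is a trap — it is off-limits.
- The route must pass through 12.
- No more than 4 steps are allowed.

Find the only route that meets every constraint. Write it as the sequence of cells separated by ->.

Any route must reach 12 and still end at 8 within 4 moves, so the order of the required stops is forced.
Route from 10: 2× right (reaching 12), up to 9, left to 8 — 4 moves in all.
Check: all required cells visited; 4 ≤ 4 moves.

10 -> 11 -> 12 -> 9 -> 8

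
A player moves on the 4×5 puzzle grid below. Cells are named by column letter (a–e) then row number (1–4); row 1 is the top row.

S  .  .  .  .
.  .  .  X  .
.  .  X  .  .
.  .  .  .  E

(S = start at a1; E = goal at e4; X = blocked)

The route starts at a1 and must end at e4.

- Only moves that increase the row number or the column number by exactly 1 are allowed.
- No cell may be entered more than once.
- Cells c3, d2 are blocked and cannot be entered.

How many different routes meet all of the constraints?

A right/down-only route from a1 to e4 makes exactly 3 down-moves and 4 right-moves in some order.
With no other constraints that would be C(7,3) = 35 routes.
Subtract routes through each blocked cell (inclusion–exclusion for overlaps): − through d2: 12 − through c3: 18 → 5.
That gives 5 routes.

5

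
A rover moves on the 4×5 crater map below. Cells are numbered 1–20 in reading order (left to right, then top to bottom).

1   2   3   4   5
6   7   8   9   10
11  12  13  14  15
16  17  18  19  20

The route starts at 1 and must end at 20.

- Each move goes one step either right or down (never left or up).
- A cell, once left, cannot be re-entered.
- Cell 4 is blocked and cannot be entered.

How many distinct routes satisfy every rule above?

31

A right/down-only route from 1 to 20 makes exactly 3 down-moves and 4 right-moves in some order.
With no other constraints that would be C(7,3) = 35 routes.
Subtract routes through each blocked cell (inclusion–exclusion for overlaps): − through 4: 4 → 31.
That gives 31 routes.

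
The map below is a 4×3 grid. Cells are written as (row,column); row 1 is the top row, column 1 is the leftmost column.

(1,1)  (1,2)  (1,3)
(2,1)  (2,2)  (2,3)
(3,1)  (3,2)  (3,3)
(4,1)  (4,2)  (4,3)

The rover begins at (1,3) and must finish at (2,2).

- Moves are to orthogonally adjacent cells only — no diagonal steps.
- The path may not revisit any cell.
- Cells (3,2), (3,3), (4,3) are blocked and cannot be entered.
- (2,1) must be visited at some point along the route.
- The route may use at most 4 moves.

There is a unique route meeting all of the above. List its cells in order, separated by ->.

Any route must reach (2,1) and still end at (2,2) within 4 moves, so the order of the required stops is forced.
Route from (1,3): 2× left (reaching (1,1)), down to (2,1), right to (2,2) — 4 moves in all.
Check: all required cells visited; 4 ≤ 4 moves.

(1,3) -> (1,2) -> (1,1) -> (2,1) -> (2,2)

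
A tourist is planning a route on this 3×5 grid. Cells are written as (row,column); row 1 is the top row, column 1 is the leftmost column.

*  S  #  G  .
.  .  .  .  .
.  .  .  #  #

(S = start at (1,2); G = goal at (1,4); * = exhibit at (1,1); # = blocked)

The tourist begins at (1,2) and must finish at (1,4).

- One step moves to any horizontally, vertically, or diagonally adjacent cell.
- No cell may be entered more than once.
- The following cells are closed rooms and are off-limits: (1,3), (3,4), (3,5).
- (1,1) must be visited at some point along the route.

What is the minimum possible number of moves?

Any route passes through (1,1) somewhere between (1,2) and (1,4). Summing Chebyshev distances along the two legs ((1,2) → (1,1) → (1,4)) gives a lower bound of 1 + 3 = 4 moves.
A route of 4 moves achieves this: (1,2) → (1,1) → (2,2) → (2,3) → (1,4).
Since 4 matches the lower bound, it is optimal.

4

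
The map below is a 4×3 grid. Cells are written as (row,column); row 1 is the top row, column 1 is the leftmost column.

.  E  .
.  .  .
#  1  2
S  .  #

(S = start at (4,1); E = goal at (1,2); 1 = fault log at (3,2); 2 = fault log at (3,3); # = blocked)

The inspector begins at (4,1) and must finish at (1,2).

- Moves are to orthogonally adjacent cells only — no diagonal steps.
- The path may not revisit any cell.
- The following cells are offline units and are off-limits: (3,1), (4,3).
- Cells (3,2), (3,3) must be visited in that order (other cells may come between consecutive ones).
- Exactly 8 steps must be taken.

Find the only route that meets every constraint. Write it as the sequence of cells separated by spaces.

The waypoints must appear in the order (3,2), (3,3), with no cell reused.
Route from (4,1): right to (4,2), up to (3,2), right to (3,3), up to (2,3), 2× left (reaching (2,1)), up to (1,1), right to (1,2) — 8 moves in all.
Check: order respected (1 at step 2, 2 at step 3); 8 moves as required.

(4,1) (4,2) (3,2) (3,3) (2,3) (2,2) (2,1) (1,1) (1,2)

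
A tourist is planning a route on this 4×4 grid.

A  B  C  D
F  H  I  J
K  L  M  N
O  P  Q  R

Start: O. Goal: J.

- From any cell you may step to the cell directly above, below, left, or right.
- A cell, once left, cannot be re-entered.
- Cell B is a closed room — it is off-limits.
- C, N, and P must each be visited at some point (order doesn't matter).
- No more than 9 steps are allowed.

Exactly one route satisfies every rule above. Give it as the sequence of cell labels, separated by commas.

The budget equals the shortest possible length, so every move has to be on a shortest route through the required cells.
Route from O: 3× right (reaching R), up to N, left to M, 2× up (reaching C), right to D, down to J — 9 moves in all.
Check: all required cells visited; 9 ≤ 9 moves.

O, P, Q, R, N, M, I, C, D, J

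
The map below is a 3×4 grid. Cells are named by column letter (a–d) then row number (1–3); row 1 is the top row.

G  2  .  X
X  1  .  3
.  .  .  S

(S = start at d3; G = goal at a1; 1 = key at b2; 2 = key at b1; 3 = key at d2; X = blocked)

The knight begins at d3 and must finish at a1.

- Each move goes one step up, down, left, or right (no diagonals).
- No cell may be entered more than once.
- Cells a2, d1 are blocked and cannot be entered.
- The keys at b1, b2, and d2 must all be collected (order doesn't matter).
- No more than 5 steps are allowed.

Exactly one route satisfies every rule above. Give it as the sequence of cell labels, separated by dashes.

d3 - d2 - c2 - b2 - b1 - a1

The 5-move cap with required stops at b1, b2, d2 leaves no slack for detours.
Route from d3: up 1 to d2, left 2 to b2, up 1 to b1, left 1 to a1 — 5 moves in all.
Check: all required cells visited; 5 ≤ 5 moves.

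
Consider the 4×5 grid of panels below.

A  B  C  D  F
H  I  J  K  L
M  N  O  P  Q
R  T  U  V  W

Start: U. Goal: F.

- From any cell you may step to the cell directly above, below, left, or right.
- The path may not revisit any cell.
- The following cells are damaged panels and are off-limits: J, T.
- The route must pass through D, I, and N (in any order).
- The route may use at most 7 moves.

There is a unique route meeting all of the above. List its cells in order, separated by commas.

The 7-move cap with required stops at D, I, N leaves no slack for detours.
Route from U: up to O, left to N, 2× up (reaching B), 3× right (reaching F) — 7 moves in all.
Check: all required cells visited; 7 ≤ 7 moves.

U, O, N, I, B, C, D, F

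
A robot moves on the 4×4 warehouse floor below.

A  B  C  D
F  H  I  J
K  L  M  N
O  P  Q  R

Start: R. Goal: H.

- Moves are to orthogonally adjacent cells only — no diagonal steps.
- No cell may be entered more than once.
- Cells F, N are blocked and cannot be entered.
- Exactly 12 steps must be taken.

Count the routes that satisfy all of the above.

Need simple routes of exactly 12 moves from R to H (Manhattan distance 4, so 4 moves are spent on a detour and 4 undoing it).
Enumerating: R Q P O K L M I J D C B H.
That gives 1 route.

1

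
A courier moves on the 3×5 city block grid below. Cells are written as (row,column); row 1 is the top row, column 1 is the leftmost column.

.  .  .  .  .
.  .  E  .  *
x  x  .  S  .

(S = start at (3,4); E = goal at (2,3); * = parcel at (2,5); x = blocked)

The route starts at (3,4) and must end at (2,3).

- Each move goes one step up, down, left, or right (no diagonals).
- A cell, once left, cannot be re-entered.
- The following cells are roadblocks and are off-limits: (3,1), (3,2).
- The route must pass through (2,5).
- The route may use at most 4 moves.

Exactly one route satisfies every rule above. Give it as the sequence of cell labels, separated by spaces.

(3,4) (3,5) (2,5) (2,4) (2,3)

The 4-move cap with required stops at (2,5) leaves no slack for detours.
Route from (3,4): right to (3,5), up to (2,5), 2× left (reaching (2,3)) — 4 moves in all.
Check: all required cells visited; 4 ≤ 4 moves.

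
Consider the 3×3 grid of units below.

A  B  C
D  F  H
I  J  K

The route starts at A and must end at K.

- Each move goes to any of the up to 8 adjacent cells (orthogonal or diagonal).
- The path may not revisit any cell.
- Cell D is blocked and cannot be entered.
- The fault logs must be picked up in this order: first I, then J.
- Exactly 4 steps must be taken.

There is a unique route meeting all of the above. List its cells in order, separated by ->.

The waypoints must appear in the order I, J, with no cell reused.
Route from A: down-right to F, down-left to I, 2× right (reaching K) — 4 moves in all.
Check: order respected (I at step 2, J at step 3); 4 moves as required.

A -> F -> I -> J -> K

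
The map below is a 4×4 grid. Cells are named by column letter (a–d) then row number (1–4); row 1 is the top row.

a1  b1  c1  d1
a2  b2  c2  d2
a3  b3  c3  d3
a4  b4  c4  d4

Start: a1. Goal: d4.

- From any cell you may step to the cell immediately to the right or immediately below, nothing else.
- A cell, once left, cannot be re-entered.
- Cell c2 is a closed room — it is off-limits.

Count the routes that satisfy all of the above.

11

A right/down-only route from a1 to d4 makes exactly 3 down-moves and 3 right-moves in some order.
With no other constraints that would be C(6,3) = 20 routes.
Subtract routes through each blocked cell (inclusion–exclusion for overlaps): − through c2: 9 → 11.
That gives 11 routes.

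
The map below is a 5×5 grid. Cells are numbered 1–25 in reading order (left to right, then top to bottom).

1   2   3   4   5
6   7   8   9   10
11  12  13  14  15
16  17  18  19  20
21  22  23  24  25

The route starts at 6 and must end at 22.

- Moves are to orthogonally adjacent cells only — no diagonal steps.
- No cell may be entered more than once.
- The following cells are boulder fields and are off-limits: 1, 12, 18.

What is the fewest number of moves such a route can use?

The Manhattan distance from 6 to 22 is |2−5| + |1−2| = 4, so at least 4 moves are needed.
A route of 4 moves achieves this: 6 → 11 → 16 → 21 → 22.
Since 4 matches the lower bound, it is optimal.

4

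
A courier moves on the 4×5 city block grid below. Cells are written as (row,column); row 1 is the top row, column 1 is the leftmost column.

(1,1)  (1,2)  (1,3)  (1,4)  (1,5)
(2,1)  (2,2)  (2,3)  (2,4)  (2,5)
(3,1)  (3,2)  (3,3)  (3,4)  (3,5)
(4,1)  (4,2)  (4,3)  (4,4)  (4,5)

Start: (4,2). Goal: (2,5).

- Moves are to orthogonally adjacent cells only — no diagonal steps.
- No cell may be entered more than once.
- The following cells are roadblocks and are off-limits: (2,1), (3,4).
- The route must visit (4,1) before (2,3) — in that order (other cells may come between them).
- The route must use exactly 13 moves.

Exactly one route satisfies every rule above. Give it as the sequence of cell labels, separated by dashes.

The waypoints must appear in the order (4,1), (2,3), with no cell reused.
Route from (4,2): left to (4,1), up to (3,1), right to (3,2), 2× up (reaching (1,2)), right to (1,3), 3× down (reaching (4,3)), 2× right (reaching (4,5)), 2× up (reaching (2,5)) — 13 moves in all.
Check: order respected ((4,1) at step 1, (2,3) at step 7); 13 moves as required.

(4,2) - (4,1) - (3,1) - (3,2) - (2,2) - (1,2) - (1,3) - (2,3) - (3,3) - (4,3) - (4,4) - (4,5) - (3,5) - (2,5)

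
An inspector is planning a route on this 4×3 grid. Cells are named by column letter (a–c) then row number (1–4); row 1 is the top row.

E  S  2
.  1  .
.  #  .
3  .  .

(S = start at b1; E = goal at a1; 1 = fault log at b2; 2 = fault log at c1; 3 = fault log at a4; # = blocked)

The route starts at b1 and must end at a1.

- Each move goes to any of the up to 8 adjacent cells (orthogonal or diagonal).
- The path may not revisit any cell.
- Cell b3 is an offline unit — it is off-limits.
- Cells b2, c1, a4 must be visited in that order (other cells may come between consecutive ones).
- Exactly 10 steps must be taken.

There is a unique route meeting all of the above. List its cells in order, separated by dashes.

b1 - b2 - c1 - c2 - c3 - c4 - b4 - a4 - a3 - a2 - a1

The waypoints must appear in the order b2, c1, a4, with no cell reused.
Route from b1: down to b2, up-right to c1, 3× down (reaching c4), 2× left (reaching a4), 3× up (reaching a1) — 10 moves in all.
Check: order respected (1 at step 1, 2 at step 2, 3 at step 7); 10 moves as required.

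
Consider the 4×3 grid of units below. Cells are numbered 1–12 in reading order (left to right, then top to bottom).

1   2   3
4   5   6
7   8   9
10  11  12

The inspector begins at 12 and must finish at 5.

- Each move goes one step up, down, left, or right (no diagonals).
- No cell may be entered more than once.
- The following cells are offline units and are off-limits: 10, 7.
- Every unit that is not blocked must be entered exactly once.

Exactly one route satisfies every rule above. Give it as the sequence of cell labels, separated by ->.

12 -> 11 -> 8 -> 9 -> 6 -> 3 -> 2 -> 1 -> 4 -> 5

Need to visit all 10 open cells exactly once, starting at 12 and ending at 5.
Cell 3 has only two open neighbours (6 and 2), so the path must pass straight through it: one of those is the cell it's entered from and the other is where it exits.
Route from 12: left to 11, up to 8, right to 9, 2× up (reaching 3), 2× left (reaching 1), down to 4, right to 5 — 9 moves in all.
Check: all 10 open cells covered.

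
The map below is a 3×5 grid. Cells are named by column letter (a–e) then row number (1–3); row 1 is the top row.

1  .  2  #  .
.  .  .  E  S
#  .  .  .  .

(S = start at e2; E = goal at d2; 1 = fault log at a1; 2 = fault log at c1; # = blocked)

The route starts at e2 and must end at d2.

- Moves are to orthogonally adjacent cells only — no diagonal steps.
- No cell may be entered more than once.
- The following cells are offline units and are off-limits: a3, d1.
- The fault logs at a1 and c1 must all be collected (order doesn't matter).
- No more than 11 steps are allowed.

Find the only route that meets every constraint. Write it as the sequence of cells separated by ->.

The 11-move cap with required stops at a1, c1 leaves no slack for detours.
Route from e2: down 1 to e3, left 3 to b3, up 1 to b2, left 1 to a2, up 1 to a1, right 2 to c1, down 1 to c2, right 1 to d2 — 11 moves in all.
Check: all required cells visited; 11 ≤ 11 moves.

e2 -> e3 -> d3 -> c3 -> b3 -> b2 -> a2 -> a1 -> b1 -> c1 -> c2 -> d2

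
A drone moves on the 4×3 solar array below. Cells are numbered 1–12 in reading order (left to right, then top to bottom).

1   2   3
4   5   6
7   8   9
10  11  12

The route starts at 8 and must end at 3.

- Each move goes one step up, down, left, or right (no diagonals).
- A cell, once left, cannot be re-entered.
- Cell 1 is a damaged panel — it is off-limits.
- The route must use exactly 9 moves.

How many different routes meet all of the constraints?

Need simple routes of exactly 9 moves from 8 to 3 (Manhattan distance 3, so 3 moves are spent on a detour and 3 undoing it).
Enumerating: 8 5 4 7 10 11 12 9 6 3 | 8 7 10 11 12 9 6 5 2 3 | 8 9 12 11 10 7 4 5 2 3 | 8 9 12 11 10 7 4 5 6 3.
That gives 4 routes.

4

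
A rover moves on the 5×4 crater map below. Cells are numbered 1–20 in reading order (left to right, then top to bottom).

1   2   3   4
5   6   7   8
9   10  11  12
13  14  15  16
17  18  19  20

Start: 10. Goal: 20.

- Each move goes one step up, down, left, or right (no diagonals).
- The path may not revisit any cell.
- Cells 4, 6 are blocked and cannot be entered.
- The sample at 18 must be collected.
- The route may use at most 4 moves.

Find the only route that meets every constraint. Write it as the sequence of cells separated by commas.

The 4-move cap with required stops at 18 leaves no slack for detours.
Route from 10: 2× down (reaching 18), 2× right (reaching 20) — 4 moves in all.
Check: all required cells visited; 4 ≤ 4 moves.

10, 14, 18, 19, 20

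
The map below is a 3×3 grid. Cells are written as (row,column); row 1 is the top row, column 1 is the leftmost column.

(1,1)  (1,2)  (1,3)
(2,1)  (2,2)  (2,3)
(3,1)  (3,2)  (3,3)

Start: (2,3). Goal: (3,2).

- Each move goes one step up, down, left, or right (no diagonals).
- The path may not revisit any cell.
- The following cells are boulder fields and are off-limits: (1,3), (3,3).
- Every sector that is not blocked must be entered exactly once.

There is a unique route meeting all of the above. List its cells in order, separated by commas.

(2,3), (2,2), (1,2), (1,1), (2,1), (3,1), (3,2)

Need to visit all 7 open cells exactly once, starting at (2,3) and ending at (3,2).
Cell (1,1) has only two open neighbours ((2,1) and (1,2)), so the path must pass straight through it: one of those is the cell it's entered from and the other is where it exits.
Route from (2,3): left 1 to (2,2), up 1 to (1,2), left 1 to (1,1), down 2 to (3,1), right 1 to (3,2) — 6 moves in all.
Check: all 7 open cells covered.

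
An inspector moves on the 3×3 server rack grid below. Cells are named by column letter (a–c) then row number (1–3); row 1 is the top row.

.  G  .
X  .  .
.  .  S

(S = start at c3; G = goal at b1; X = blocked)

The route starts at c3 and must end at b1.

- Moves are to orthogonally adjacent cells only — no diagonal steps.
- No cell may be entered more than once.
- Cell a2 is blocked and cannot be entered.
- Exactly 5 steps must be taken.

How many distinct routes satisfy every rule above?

1

Need simple routes of exactly 5 moves from c3 to b1 (Manhattan distance 3, so 1 moves are spent on a detour and 1 undoing it).
Enumerating: c3 b3 b2 c2 c1 b1.
That gives 1 route.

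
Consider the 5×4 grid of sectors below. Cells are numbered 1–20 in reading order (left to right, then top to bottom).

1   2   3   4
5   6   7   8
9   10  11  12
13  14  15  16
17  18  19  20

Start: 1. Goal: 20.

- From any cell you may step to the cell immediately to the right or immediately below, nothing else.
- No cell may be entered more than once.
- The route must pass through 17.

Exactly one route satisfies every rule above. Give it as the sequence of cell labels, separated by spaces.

1 5 9 13 17 18 19 20

Moves only go right or down, so the column and row indices never decrease.
Route from 1: down 4 to 17, right 3 to 20 — 7 moves in all.
Check: all required cells visited.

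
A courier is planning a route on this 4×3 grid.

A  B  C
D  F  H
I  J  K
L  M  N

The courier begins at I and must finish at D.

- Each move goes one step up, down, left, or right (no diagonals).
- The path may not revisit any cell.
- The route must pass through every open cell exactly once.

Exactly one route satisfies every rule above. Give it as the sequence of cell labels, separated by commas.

Need to visit all 12 open cells exactly once, starting at I and ending at D.
Route from I: down to L, 2× right (reaching N), up to K, left to J, up to F, right to H, up to C, 2× left (reaching A), down to D — 11 moves in all.
Check: all 12 open cells covered.

I, L, M, N, K, J, F, H, C, B, A, D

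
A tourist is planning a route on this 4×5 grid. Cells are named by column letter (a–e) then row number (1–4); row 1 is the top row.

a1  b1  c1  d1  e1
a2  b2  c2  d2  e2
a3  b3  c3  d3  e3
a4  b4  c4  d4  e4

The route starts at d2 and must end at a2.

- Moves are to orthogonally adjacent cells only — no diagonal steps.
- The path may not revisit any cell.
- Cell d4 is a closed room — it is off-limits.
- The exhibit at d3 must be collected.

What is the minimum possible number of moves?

5

Any route passes through d3 somewhere between d2 and a2. Summing Manhattan distances along the two legs (d2 → d3 → a2) gives a lower bound of 1 + 4 = 5 moves.
A route of 5 moves achieves this: d2 → d3 → c3 → c2 → b2 → a2.
Since 5 matches the lower bound, it is optimal.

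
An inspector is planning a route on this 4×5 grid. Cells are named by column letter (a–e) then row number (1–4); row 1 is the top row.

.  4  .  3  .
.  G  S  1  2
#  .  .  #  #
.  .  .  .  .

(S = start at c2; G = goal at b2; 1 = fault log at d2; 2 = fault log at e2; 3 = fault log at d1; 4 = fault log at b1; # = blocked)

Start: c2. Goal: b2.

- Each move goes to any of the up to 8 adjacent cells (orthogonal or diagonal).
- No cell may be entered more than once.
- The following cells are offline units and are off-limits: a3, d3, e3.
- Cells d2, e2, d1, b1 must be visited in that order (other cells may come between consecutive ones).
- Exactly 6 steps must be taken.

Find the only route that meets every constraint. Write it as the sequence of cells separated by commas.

The waypoints must appear in the order d2, e2, d1, b1, with no cell reused.
Route from c2: 2× right (reaching e2), up-left to d1, 2× left (reaching b1), down to b2 — 6 moves in all.
Check: order respected (1 at step 1, 2 at step 2, 3 at step 3, 4 at step 5); 6 moves as required.

c2, d2, e2, d1, c1, b1, b2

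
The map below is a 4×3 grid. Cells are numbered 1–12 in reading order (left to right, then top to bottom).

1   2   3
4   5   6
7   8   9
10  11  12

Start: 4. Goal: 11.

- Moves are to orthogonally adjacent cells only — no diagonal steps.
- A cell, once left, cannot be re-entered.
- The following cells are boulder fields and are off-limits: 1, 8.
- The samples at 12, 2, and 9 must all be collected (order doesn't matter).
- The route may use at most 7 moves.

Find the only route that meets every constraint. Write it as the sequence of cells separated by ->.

4 -> 5 -> 2 -> 3 -> 6 -> 9 -> 12 -> 11

The 7-move cap with required stops at 12, 2, 9 leaves no slack for detours.
Route from 4: right 1 to 5, up 1 to 2, right 1 to 3, down 3 to 12, left 1 to 11 — 7 moves in all.
Check: all required cells visited; 7 ≤ 7 moves.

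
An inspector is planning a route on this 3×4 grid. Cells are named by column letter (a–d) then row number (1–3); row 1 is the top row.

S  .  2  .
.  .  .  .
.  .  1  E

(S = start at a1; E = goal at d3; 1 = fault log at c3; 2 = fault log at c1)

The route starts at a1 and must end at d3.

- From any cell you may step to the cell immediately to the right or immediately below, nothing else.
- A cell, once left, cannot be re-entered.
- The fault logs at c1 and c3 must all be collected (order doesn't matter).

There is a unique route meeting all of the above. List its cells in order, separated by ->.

a1 -> b1 -> c1 -> c2 -> c3 -> d3

Moves only go right or down, so the column and row indices never decrease.
Route from a1: 2× right (reaching c1), 2× down (reaching c3), right to d3 — 5 moves in all.
Check: all required cells visited.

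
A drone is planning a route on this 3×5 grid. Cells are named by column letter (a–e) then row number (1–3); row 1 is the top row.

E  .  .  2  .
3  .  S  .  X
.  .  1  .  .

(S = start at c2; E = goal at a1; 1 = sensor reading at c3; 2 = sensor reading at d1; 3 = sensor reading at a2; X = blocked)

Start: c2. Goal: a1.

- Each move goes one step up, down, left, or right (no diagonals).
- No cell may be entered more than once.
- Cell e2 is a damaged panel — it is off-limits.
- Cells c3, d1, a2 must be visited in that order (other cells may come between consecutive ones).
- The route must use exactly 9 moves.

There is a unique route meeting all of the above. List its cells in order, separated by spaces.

The waypoints must appear in the order c3, d1, a2, with no cell reused.
Route from c2: down 1 to c3, right 1 to d3, up 2 to d1, left 2 to b1, down 1 to b2, left 1 to a2, up 1 to a1 — 9 moves in all.
Check: order respected (1 at step 1, 2 at step 4, 3 at step 8); 9 moves as required.

c2 c3 d3 d2 d1 c1 b1 b2 a2 a1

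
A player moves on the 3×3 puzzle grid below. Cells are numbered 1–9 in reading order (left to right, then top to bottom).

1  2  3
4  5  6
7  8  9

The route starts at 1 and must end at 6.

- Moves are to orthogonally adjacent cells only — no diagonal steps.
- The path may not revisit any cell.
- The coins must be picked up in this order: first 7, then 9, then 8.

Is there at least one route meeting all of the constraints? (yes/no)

Ignoring the required order, 2 revisit-free routes from 1 to 6 pass through all of 7, 9, and 8; the waypoint orders that occur are 7 → 8 → 9 (2) — never 7 → 9 → 8.

no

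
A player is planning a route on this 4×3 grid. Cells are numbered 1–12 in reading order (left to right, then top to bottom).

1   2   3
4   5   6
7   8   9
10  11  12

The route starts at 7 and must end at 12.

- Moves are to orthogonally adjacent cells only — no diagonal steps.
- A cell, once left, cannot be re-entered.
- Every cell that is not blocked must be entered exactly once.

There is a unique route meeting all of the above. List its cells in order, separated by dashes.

Need to visit all 12 open cells exactly once, starting at 7 and ending at 12.
Cell 10 has only two open neighbours (7 and 11), so the path must pass straight through it: one of those is the cell it's entered from and the other is where it exits.
Route from 7: down 1 to 10, right 1 to 11, up 2 to 5, left 1 to 4, up 1 to 1, right 2 to 3, down 3 to 12 — 11 moves in all.
Check: all 12 open cells covered.

7 - 10 - 11 - 8 - 5 - 4 - 1 - 2 - 3 - 6 - 9 - 12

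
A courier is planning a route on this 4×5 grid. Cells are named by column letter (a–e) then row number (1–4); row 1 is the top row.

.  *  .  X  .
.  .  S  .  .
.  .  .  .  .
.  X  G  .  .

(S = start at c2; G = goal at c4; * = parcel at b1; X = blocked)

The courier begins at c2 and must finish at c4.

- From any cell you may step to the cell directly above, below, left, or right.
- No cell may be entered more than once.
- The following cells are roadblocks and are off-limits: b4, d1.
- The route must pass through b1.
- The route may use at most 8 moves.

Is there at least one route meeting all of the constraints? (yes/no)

One route that works: c2 → c1 → b1 → b2 → b3 → c3 → c4.

yes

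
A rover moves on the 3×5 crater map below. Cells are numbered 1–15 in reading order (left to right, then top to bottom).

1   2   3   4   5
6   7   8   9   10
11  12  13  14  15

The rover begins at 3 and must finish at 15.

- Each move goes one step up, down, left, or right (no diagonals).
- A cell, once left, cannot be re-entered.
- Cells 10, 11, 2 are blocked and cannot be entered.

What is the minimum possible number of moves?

The Manhattan distance from 3 to 15 is |1−3| + |3−5| = 4, so at least 4 moves are needed.
A route of 4 moves achieves this: 3 → 8 → 13 → 14 → 15.
Since 4 matches the lower bound, it is optimal.

4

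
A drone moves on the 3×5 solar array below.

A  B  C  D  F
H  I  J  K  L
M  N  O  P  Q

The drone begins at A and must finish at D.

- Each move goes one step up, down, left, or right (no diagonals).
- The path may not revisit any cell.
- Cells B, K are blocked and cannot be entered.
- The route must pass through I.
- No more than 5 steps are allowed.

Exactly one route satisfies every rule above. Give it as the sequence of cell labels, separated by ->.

Any route must reach I and still end at D within 5 moves, so the order of the required stops is forced.
Route from A: down to H, 2× right (reaching J), up to C, right to D — 5 moves in all.
Check: all required cells visited; 5 ≤ 5 moves.

A -> H -> I -> J -> C -> D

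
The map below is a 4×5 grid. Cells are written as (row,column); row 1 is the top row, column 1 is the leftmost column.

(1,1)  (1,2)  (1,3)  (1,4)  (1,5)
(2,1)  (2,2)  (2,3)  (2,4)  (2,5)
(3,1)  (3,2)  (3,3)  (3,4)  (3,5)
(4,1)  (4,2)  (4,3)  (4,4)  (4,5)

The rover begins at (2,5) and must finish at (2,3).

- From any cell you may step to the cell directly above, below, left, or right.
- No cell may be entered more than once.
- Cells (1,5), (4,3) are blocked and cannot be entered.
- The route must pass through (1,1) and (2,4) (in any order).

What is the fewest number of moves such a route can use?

Any route passes through (1,1) and (2,4) in some order between (2,5) and (2,3). Summing Manhattan distances along each leg and taking the cheapest ordering ((2,5) → (2,4) → (1,1) → (2,3)) gives a lower bound of 1 + 4 + 3 = 8 moves.
A route of 8 moves achieves this: (2,5) → (2,4) → (1,4) → (1,3) → (1,2) → (1,1) → (2,1) → (2,2) → (2,3).
Since 8 matches the lower bound, it is optimal.

8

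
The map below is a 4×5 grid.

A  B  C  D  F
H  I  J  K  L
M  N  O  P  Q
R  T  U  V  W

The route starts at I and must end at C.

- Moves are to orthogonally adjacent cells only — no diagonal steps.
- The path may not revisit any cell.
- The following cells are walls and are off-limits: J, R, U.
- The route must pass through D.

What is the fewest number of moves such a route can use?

6

Any route passes through D somewhere between I and C. Summing Manhattan distances along the two legs (I → D → C) gives a lower bound of 3 + 1 = 4 moves.
The shortest route satisfying every rule uses 6 moves: I → N → O → P → K → D → C.
The bound of 4 isn't tight here; checking systematically, no route of length 4 through 5 satisfies every constraint, so 6 is the minimum.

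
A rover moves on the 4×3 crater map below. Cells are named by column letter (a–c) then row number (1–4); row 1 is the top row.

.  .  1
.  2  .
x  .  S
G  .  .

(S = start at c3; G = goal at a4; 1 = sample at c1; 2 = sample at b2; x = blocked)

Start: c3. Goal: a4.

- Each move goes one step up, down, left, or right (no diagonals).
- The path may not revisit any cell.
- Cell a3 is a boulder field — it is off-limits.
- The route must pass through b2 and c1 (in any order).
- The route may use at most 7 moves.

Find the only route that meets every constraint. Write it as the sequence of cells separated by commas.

The 7-move cap with required stops at b2, c1 leaves no slack for detours.
Route from c3: up 2 to c1, left 1 to b1, down 3 to b4, left 1 to a4 — 7 moves in all.
Check: all required cells visited; 7 ≤ 7 moves.

c3, c2, c1, b1, b2, b3, b4, a4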